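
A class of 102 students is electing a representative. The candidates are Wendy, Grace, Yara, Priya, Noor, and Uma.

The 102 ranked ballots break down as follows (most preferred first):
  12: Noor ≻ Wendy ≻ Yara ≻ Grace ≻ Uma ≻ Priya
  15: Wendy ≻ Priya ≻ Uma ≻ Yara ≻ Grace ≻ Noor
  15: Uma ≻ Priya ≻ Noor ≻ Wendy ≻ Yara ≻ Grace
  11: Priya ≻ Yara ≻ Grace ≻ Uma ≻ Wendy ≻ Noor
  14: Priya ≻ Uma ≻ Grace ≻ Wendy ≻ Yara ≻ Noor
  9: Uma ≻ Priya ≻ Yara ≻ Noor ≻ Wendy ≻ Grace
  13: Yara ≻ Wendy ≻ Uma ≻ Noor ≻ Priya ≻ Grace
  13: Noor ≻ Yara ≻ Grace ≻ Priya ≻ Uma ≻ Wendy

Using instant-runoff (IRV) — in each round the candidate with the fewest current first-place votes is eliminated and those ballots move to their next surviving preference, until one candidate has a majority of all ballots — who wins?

Round 1: Wendy 15, Grace 0, Yara 13, Priya 25, Noor 25, Uma 24. Grace eliminated.
Round 2: Wendy 15, Yara 13, Priya 25, Noor 25, Uma 24. Yara eliminated.
Round 3: Wendy 28, Priya 25, Noor 25, Uma 24. Uma eliminated.
Round 4: Wendy 28, Priya 49, Noor 25. Noor eliminated.
Round 5: Wendy 40, Priya 62. Priya has a majority (≥52).

Priya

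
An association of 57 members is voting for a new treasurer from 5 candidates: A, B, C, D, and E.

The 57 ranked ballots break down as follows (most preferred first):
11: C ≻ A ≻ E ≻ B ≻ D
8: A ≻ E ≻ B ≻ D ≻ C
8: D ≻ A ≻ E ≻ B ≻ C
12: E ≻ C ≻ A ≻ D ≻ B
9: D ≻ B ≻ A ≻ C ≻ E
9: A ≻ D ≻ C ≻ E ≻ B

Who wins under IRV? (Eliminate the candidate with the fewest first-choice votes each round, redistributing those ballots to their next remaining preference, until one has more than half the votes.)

A

Round 1: A 17, B 0, C 11, D 17, E 12. B eliminated.
Round 2: A 17, C 11, D 17, E 12. C eliminated.
Round 3: A 28, D 17, E 12. E eliminated.
Round 4: A 40, D 17. A has a majority (≥29).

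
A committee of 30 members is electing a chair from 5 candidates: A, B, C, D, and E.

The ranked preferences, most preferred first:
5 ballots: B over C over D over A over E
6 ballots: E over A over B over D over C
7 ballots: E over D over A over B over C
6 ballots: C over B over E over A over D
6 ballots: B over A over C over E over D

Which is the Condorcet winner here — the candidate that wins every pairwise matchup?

B vs A: 17–13
B vs C: 24–6
B vs D: 23–7
B vs E: 17–13
B beats every other candidate.

B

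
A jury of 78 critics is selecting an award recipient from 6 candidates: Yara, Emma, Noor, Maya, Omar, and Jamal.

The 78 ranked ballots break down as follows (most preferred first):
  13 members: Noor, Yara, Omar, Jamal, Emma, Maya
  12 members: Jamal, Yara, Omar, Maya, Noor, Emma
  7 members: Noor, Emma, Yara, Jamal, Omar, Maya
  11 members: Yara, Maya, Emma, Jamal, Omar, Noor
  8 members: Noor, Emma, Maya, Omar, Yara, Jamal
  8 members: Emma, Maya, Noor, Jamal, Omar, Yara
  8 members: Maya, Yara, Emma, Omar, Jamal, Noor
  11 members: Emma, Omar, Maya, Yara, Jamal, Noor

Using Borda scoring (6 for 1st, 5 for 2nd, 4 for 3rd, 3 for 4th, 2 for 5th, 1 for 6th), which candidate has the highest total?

Yara: 13×5 + 12×5 + 7×4 + 11×6 + 8×2 + 8×1 + 8×5 + 11×3 = 316
Emma: 13×2 + 12×1 + 7×5 + 11×4 + 8×5 + 8×6 + 8×4 + 11×6 = 303
Noor: 13×6 + 12×2 + 7×6 + 11×1 + 8×6 + 8×4 + 8×1 + 11×1 = 254
Maya: 13×1 + 12×3 + 7×1 + 11×5 + 8×4 + 8×5 + 8×6 + 11×4 = 275
Omar: 13×4 + 12×4 + 7×2 + 11×2 + 8×3 + 8×2 + 8×3 + 11×5 = 255
Jamal: 13×3 + 12×6 + 7×3 + 11×3 + 8×1 + 8×3 + 8×2 + 11×2 = 235

Yara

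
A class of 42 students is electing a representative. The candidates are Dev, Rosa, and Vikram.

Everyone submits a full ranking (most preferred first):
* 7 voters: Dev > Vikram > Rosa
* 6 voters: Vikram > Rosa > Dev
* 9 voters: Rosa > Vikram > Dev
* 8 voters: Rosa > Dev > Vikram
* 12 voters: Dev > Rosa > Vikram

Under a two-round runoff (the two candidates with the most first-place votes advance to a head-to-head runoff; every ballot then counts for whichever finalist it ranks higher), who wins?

Round 1 first-place votes: Dev 19, Rosa 17, Vikram 6. Dev and Rosa advance.
Runoff: Dev is ranked above Rosa on 19 ballots, Rosa above Dev on 23.

Rosa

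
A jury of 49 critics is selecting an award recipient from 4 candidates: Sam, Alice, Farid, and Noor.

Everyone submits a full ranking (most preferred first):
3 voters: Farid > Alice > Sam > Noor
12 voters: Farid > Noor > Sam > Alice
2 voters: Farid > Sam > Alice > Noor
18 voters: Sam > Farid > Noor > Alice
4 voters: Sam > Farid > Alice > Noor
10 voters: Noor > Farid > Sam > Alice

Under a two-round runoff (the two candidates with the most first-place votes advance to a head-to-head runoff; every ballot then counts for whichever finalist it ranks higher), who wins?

Farid

Round 1 first-place votes: Sam 22, Alice 0, Farid 17, Noor 10. Sam and Farid advance.
Runoff: Sam is ranked above Farid on 22 ballots, Farid above Sam on 27.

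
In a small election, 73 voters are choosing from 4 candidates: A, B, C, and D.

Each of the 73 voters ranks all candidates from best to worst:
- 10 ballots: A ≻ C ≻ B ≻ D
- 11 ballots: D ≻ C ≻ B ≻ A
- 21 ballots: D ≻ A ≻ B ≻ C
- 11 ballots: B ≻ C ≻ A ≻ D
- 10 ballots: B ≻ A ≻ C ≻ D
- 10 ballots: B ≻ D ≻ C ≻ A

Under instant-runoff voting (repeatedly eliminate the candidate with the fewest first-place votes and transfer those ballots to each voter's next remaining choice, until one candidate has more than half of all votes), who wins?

Round 1: A 10, B 31, C 0, D 32. C eliminated.
Round 2: A 10, B 31, D 32. A eliminated.
Round 3: B 41, D 32. B has a majority (≥37).

B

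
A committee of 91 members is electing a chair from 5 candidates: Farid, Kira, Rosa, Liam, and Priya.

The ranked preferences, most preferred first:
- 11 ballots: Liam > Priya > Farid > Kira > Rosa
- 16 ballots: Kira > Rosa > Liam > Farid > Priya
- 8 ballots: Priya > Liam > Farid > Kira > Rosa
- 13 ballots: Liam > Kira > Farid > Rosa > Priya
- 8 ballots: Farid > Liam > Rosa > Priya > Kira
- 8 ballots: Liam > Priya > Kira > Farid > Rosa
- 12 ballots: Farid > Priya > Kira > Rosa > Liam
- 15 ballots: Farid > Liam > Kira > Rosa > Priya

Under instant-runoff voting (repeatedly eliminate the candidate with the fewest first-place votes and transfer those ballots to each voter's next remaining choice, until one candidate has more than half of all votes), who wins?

Liam

Round 1: Farid 35, Kira 16, Rosa 0, Liam 32, Priya 8. Rosa eliminated.
Round 2: Farid 35, Kira 16, Liam 32, Priya 8. Priya eliminated.
Round 3: Farid 35, Kira 16, Liam 40. Kira eliminated.
Round 4: Farid 35, Liam 56. Liam has a majority (≥46).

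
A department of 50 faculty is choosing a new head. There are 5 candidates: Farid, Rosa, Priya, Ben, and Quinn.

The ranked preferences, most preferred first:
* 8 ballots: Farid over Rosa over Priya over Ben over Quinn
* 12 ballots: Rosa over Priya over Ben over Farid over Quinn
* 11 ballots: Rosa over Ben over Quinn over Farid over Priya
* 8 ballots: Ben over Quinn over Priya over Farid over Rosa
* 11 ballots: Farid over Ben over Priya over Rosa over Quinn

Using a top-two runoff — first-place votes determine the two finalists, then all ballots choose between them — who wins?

Round 1 first-place votes: Farid 19, Rosa 23, Priya 0, Ben 8, Quinn 0. Rosa and Farid advance.
Runoff: Rosa is ranked above Farid on 23 ballots, Farid above Rosa on 27.

Farid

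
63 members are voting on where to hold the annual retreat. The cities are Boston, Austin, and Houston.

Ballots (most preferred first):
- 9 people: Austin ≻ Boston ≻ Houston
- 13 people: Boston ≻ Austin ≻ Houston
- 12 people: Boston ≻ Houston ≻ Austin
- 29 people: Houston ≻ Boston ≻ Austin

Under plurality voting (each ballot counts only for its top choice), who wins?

Houston

First-place votes: Boston 25, Austin 9, Houston 29.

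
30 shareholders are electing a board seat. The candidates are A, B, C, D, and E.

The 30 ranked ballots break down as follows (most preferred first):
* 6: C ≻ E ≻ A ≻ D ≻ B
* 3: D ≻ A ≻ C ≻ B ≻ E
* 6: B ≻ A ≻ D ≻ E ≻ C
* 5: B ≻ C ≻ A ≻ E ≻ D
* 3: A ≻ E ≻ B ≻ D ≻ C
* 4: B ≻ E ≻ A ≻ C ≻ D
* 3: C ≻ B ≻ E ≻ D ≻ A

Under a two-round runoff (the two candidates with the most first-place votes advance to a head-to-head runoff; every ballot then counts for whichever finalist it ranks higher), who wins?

B

Round 1 first-place votes: A 3, B 15, C 9, D 3, E 0. B and C advance.
Runoff: B is ranked above C on 18 ballots, C above B on 12.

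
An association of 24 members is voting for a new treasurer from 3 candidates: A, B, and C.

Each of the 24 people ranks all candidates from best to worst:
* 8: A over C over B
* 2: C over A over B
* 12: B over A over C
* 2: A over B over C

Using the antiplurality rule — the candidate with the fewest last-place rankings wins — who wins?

Last-place votes: A 0, B 10, C 14.

A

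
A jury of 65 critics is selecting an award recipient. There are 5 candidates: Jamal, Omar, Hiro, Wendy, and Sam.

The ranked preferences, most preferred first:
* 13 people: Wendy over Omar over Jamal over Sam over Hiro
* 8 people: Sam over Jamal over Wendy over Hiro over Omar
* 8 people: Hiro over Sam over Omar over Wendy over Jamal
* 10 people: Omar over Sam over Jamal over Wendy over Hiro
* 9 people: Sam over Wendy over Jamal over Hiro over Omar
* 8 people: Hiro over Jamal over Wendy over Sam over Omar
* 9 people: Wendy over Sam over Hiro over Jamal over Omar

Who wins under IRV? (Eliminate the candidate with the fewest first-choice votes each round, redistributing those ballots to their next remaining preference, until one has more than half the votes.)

Sam

Round 1: Jamal 0, Omar 10, Hiro 16, Wendy 22, Sam 17. Jamal eliminated.
Round 2: Omar 10, Hiro 16, Wendy 22, Sam 17. Omar eliminated.
Round 3: Hiro 16, Wendy 22, Sam 27. Hiro eliminated.
Round 4: Wendy 30, Sam 35. Sam has a majority (≥33).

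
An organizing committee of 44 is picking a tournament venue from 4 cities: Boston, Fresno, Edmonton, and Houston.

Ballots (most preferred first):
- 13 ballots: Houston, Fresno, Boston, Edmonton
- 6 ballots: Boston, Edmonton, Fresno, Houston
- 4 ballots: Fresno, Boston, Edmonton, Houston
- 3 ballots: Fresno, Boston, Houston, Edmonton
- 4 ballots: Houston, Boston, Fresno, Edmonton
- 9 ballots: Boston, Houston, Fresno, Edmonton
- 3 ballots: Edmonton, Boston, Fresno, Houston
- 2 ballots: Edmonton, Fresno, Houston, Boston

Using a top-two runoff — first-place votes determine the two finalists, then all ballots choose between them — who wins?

Round 1 first-place votes: Boston 15, Fresno 7, Edmonton 5, Houston 17. Houston and Boston advance.
Runoff: Houston is ranked above Boston on 19 ballots, Boston above Houston on 25.

Boston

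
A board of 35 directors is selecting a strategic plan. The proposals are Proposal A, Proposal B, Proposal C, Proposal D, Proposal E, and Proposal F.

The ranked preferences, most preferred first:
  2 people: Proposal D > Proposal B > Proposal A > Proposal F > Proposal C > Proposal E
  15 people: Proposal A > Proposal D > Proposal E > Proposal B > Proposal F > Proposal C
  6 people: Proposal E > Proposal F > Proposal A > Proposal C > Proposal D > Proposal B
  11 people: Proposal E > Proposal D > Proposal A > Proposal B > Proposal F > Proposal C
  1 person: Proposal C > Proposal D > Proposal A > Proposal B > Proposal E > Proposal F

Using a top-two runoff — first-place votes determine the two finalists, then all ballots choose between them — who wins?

Proposal A

Round 1 first-place votes: Proposal A 15, Proposal B 0, Proposal C 1, Proposal D 2, Proposal E 17, Proposal F 0. Proposal E and Proposal A advance.
Runoff: Proposal E is ranked above Proposal A on 17 ballots, Proposal A above Proposal E on 18.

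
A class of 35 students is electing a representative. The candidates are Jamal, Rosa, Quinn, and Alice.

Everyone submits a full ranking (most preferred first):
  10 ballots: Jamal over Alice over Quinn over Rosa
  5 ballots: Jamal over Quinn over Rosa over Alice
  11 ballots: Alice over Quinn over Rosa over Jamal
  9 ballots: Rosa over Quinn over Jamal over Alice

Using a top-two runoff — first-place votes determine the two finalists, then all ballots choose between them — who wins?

Jamal

Round 1 first-place votes: Jamal 15, Rosa 9, Quinn 0, Alice 11. Jamal and Alice advance.
Runoff: Jamal is ranked above Alice on 24 ballots, Alice above Jamal on 11.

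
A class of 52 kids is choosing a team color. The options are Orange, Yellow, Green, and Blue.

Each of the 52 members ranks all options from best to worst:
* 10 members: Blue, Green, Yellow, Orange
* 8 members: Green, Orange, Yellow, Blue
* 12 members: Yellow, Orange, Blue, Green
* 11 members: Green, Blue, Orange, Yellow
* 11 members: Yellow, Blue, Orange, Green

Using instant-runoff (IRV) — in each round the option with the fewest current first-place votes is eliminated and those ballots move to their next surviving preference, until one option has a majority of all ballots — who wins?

Round 1: Orange 0, Yellow 23, Green 19, Blue 10. Orange eliminated.
Round 2: Yellow 23, Green 19, Blue 10. Blue eliminated.
Round 3: Yellow 23, Green 29. Green has a majority (≥27).

Green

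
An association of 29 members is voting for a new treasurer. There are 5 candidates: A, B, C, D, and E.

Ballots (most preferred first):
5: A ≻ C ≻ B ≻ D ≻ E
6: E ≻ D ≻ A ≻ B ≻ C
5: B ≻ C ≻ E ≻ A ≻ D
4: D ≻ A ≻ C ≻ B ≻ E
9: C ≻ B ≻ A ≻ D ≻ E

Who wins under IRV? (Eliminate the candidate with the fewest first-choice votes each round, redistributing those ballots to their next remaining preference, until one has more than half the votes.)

Round 1: A 5, B 5, C 9, D 4, E 6. D eliminated.
Round 2: A 9, B 5, C 9, E 6. B eliminated.
Round 3: A 9, C 14, E 6. E eliminated.
Round 4: A 15, C 14. A has a majority (≥15).

A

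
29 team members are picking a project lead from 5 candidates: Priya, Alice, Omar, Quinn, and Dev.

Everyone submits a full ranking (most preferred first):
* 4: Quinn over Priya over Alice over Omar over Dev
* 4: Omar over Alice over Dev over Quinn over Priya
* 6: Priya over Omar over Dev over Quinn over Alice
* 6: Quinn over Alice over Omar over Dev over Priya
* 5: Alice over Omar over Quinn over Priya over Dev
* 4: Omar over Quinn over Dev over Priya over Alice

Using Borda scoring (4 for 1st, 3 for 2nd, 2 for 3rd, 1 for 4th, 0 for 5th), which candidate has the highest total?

Priya: 4×3 + 4×0 + 6×4 + 6×0 + 5×1 + 4×1 = 45
Alice: 4×2 + 4×3 + 6×0 + 6×3 + 5×4 + 4×0 = 58
Omar: 4×1 + 4×4 + 6×3 + 6×2 + 5×3 + 4×4 = 81
Quinn: 4×4 + 4×1 + 6×1 + 6×4 + 5×2 + 4×3 = 72
Dev: 4×0 + 4×2 + 6×2 + 6×1 + 5×0 + 4×2 = 34

Omar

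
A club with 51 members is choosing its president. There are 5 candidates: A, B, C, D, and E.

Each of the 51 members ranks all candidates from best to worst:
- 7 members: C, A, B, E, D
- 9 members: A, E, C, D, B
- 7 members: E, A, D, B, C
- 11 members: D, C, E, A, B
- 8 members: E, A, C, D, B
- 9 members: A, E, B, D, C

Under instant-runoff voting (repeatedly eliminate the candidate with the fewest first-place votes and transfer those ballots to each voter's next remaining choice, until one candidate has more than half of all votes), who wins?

E

Round 1: A 18, B 0, C 7, D 11, E 15. B eliminated.
Round 2: A 18, C 7, D 11, E 15. C eliminated.
Round 3: A 25, D 11, E 15. D eliminated.
Round 4: A 25, E 26. E has a majority (≥26).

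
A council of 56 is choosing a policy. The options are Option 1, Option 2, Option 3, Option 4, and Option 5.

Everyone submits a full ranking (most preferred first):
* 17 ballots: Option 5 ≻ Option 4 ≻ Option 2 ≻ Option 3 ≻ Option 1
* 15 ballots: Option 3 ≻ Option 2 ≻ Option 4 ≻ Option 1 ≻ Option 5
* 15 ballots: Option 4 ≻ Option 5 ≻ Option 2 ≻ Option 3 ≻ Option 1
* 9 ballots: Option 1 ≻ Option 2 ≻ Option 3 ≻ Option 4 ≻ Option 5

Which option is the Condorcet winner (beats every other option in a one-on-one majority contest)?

Option 4

Option 4 vs Option 1: 47–9
Option 4 vs Option 2: 32–24
Option 4 vs Option 3: 32–24
Option 4 vs Option 5: 39–17
Option 4 beats every other option.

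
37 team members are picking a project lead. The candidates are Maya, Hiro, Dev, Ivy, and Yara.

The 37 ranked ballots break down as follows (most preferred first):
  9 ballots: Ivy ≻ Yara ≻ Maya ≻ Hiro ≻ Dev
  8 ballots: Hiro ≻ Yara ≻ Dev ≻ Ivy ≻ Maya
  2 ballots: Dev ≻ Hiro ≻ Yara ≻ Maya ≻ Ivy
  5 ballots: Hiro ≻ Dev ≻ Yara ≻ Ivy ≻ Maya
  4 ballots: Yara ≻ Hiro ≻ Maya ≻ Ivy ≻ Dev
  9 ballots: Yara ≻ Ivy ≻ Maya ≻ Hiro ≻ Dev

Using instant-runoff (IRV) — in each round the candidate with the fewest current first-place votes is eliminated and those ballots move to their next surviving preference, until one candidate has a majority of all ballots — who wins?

Yara

Round 1: Maya 0, Hiro 13, Dev 2, Ivy 9, Yara 13. Maya eliminated.
Round 2: Hiro 13, Dev 2, Ivy 9, Yara 13. Dev eliminated.
Round 3: Hiro 15, Ivy 9, Yara 13. Ivy eliminated.
Round 4: Hiro 15, Yara 22. Yara has a majority (≥19).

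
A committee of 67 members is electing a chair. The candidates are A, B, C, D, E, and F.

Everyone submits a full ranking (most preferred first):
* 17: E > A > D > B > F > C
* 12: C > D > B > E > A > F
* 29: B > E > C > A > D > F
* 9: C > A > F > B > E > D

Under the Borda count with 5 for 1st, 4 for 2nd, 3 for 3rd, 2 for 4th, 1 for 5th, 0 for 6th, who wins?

A: 17×4 + 12×1 + 29×2 + 9×4 = 174
B: 17×2 + 12×3 + 29×5 + 9×2 = 233
C: 17×0 + 12×5 + 29×3 + 9×5 = 192
D: 17×3 + 12×4 + 29×1 + 9×0 = 128
E: 17×5 + 12×2 + 29×4 + 9×1 = 234
F: 17×1 + 12×0 + 29×0 + 9×3 = 44

E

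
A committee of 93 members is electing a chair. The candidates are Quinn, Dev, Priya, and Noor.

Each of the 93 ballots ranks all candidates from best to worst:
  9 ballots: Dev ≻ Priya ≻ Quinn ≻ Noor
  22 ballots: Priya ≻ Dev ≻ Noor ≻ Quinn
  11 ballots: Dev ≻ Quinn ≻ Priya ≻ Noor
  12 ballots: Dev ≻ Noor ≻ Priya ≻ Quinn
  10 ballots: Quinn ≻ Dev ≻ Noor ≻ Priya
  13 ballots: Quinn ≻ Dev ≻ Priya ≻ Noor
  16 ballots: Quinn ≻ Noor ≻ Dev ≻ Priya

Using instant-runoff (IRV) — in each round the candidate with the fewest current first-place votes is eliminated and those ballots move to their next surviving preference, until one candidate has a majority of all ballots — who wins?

Dev

Round 1: Quinn 39, Dev 32, Priya 22, Noor 0. Noor eliminated.
Round 2: Quinn 39, Dev 32, Priya 22. Priya eliminated.
Round 3: Quinn 39, Dev 54. Dev has a majority (≥47).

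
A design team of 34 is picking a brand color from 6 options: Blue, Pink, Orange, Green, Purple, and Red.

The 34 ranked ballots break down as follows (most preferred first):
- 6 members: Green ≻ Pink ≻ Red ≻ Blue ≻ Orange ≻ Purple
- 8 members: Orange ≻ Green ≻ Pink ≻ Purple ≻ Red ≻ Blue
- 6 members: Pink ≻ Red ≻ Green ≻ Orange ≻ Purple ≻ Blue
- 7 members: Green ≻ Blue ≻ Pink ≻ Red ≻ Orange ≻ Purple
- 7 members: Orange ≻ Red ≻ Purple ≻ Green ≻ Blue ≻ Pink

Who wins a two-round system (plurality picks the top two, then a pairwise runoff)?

Round 1 first-place votes: Blue 0, Pink 6, Orange 15, Green 13, Purple 0, Red 0. Orange and Green advance.
Runoff: Orange is ranked above Green on 15 ballots, Green above Orange on 19.

Green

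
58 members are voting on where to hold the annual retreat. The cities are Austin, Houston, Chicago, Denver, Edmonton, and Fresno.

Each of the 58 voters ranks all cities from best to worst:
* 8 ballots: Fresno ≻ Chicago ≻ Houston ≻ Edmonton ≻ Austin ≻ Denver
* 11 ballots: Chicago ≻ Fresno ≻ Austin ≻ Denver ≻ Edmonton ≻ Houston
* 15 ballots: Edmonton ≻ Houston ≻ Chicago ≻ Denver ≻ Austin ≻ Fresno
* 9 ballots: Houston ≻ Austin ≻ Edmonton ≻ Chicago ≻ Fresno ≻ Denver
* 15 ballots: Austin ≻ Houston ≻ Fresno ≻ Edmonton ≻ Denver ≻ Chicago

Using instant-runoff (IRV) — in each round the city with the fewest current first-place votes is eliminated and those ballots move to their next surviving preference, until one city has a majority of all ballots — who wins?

Round 1: Austin 15, Houston 9, Chicago 11, Denver 0, Edmonton 15, Fresno 8. Denver eliminated.
Round 2: Austin 15, Houston 9, Chicago 11, Edmonton 15, Fresno 8. Fresno eliminated.
Round 3: Austin 15, Houston 9, Chicago 19, Edmonton 15. Houston eliminated.
Round 4: Austin 24, Chicago 19, Edmonton 15. Edmonton eliminated.
Round 5: Austin 24, Chicago 34. Chicago has a majority (≥30).

Chicago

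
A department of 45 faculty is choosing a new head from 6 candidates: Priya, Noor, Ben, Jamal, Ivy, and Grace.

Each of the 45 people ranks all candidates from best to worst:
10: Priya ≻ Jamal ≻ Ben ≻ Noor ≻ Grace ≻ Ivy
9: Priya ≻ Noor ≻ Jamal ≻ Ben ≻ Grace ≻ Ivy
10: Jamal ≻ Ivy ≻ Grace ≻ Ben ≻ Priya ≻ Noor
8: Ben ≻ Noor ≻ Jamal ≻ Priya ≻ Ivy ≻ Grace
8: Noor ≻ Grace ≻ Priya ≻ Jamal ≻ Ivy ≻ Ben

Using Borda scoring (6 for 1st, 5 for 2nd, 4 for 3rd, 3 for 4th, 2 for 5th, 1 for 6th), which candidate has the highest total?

Jamal

Priya: 10×6 + 9×6 + 10×2 + 8×3 + 8×4 = 190
Noor: 10×3 + 9×5 + 10×1 + 8×5 + 8×6 = 173
Ben: 10×4 + 9×3 + 10×3 + 8×6 + 8×1 = 153
Jamal: 10×5 + 9×4 + 10×6 + 8×4 + 8×3 = 202
Ivy: 10×1 + 9×1 + 10×5 + 8×2 + 8×2 = 101
Grace: 10×2 + 9×2 + 10×4 + 8×1 + 8×5 = 126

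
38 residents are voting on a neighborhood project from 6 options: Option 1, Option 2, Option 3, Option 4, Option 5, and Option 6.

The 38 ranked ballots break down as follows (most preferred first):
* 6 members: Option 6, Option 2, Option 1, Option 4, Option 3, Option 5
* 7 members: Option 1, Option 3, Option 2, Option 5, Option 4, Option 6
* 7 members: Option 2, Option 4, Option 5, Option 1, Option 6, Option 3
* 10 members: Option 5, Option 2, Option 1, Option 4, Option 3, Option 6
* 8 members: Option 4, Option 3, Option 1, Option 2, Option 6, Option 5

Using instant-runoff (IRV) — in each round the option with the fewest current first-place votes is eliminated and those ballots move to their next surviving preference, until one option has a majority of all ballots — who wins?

Option 2

Round 1: Option 1 7, Option 2 7, Option 3 0, Option 4 8, Option 5 10, Option 6 6. Option 3 eliminated.
Round 2: Option 1 7, Option 2 7, Option 4 8, Option 5 10, Option 6 6. Option 6 eliminated.
Round 3: Option 1 7, Option 2 13, Option 4 8, Option 5 10. Option 1 eliminated.
Round 4: Option 2 20, Option 4 8, Option 5 10. Option 2 has a majority (≥20).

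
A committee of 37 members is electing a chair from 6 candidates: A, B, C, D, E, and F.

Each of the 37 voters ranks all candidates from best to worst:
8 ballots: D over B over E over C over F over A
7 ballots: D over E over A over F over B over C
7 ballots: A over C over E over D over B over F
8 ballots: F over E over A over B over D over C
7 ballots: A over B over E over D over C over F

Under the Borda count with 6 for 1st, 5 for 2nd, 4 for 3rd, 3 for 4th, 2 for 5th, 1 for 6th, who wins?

E

A: 8×1 + 7×4 + 7×6 + 8×4 + 7×6 = 152
B: 8×5 + 7×2 + 7×2 + 8×3 + 7×5 = 127
C: 8×3 + 7×1 + 7×5 + 8×1 + 7×2 = 88
D: 8×6 + 7×6 + 7×3 + 8×2 + 7×3 = 148
E: 8×4 + 7×5 + 7×4 + 8×5 + 7×4 = 163
F: 8×2 + 7×3 + 7×1 + 8×6 + 7×1 = 99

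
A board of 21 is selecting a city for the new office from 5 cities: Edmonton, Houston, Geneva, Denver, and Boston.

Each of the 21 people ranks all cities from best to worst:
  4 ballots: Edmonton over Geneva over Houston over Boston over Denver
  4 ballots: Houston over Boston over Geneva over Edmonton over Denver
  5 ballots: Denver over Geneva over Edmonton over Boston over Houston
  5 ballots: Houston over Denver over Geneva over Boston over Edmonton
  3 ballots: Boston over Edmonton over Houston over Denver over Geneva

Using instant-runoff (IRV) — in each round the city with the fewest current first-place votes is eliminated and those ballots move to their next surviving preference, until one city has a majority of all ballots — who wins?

Edmonton

Round 1: Edmonton 4, Houston 9, Geneva 0, Denver 5, Boston 3. Geneva eliminated.
Round 2: Edmonton 4, Houston 9, Denver 5, Boston 3. Boston eliminated.
Round 3: Edmonton 7, Houston 9, Denver 5. Denver eliminated.
Round 4: Edmonton 12, Houston 9. Edmonton has a majority (≥11).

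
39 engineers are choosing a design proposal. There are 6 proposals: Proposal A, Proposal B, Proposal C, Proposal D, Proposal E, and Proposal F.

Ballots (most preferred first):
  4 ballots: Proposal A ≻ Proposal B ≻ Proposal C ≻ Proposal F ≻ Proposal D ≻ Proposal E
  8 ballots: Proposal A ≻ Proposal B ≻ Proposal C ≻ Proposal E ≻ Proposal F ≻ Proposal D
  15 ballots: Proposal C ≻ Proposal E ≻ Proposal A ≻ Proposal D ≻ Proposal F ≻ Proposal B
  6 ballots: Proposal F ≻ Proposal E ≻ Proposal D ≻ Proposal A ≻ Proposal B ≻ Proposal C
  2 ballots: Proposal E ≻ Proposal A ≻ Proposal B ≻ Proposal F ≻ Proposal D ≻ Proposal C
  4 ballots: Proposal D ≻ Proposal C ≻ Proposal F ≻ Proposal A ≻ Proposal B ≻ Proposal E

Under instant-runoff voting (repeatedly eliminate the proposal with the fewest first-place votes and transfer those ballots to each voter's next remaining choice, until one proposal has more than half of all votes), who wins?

Round 1: Proposal A 12, Proposal B 0, Proposal C 15, Proposal D 4, Proposal E 2, Proposal F 6. Proposal B eliminated.
Round 2: Proposal A 12, Proposal C 15, Proposal D 4, Proposal E 2, Proposal F 6. Proposal E eliminated.
Round 3: Proposal A 14, Proposal C 15, Proposal D 4, Proposal F 6. Proposal D eliminated.
Round 4: Proposal A 14, Proposal C 19, Proposal F 6. Proposal F eliminated.
Round 5: Proposal A 20, Proposal C 19. Proposal A has a majority (≥20).

Proposal A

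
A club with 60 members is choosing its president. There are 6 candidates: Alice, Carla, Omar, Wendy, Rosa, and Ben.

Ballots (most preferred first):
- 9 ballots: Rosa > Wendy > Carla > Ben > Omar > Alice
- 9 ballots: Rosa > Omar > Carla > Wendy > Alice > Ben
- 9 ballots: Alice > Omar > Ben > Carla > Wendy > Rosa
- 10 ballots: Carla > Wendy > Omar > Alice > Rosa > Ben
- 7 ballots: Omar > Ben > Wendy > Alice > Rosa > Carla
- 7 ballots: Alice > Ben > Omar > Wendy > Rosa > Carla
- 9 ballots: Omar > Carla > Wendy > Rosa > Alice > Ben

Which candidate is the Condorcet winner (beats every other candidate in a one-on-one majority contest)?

Omar vs Alice: 44–16
Omar vs Carla: 41–19
Omar vs Wendy: 41–19
Omar vs Rosa: 42–18
Omar vs Ben: 44–16
Omar beats every other candidate.

Omar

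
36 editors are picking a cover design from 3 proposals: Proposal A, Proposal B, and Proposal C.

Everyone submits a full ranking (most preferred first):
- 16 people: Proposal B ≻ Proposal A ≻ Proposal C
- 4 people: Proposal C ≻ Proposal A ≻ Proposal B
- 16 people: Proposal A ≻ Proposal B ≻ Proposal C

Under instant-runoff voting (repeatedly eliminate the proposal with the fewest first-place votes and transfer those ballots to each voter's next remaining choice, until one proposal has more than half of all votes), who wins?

Proposal A

Round 1: Proposal A 16, Proposal B 16, Proposal C 4. Proposal C eliminated.
Round 2: Proposal A 20, Proposal B 16. Proposal A has a majority (≥19).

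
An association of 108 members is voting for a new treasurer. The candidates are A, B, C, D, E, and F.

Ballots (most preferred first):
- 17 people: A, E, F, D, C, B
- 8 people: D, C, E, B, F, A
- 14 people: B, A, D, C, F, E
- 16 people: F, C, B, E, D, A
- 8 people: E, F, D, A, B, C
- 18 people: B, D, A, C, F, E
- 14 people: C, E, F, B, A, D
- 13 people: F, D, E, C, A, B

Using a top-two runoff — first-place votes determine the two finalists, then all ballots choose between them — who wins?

Round 1 first-place votes: A 17, B 32, C 14, D 8, E 8, F 29. B and F advance.
Runoff: B is ranked above F on 40 ballots, F above B on 68.

F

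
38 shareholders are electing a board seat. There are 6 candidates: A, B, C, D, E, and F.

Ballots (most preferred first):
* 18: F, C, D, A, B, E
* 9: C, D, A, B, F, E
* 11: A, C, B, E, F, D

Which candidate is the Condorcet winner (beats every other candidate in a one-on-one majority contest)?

C vs A: 27–11
C vs B: 38–0
C vs D: 38–0
C vs E: 38–0
C vs F: 20–18
C beats every other candidate.

C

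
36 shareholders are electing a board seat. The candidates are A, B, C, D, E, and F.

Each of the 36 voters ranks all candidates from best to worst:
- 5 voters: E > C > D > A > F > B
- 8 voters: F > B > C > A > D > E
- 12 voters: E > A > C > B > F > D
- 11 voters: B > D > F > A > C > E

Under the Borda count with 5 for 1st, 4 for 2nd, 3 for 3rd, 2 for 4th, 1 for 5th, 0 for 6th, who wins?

B

A: 5×2 + 8×2 + 12×4 + 11×2 = 96
B: 5×0 + 8×4 + 12×2 + 11×5 = 111
C: 5×4 + 8×3 + 12×3 + 11×1 = 91
D: 5×3 + 8×1 + 12×0 + 11×4 = 67
E: 5×5 + 8×0 + 12×5 + 11×0 = 85
F: 5×1 + 8×5 + 12×1 + 11×3 = 90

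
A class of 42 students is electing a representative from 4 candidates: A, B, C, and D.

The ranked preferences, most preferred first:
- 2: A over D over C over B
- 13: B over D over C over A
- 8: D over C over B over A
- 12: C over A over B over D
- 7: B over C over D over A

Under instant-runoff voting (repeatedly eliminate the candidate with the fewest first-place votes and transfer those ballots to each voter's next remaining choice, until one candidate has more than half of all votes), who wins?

C

Round 1: A 2, B 20, C 12, D 8. A eliminated.
Round 2: B 20, C 12, D 10. D eliminated.
Round 3: B 20, C 22. C has a majority (≥22).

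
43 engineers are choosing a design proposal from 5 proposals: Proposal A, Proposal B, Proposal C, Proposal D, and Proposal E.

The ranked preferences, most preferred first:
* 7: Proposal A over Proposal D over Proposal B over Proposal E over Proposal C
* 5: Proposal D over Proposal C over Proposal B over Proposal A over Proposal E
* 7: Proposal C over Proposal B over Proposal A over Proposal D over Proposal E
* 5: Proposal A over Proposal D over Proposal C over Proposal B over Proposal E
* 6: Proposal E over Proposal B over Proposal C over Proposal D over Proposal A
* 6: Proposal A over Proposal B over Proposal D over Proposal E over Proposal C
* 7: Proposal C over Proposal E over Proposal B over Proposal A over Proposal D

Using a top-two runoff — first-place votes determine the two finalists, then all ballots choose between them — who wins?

Proposal C

Round 1 first-place votes: Proposal A 18, Proposal B 0, Proposal C 14, Proposal D 5, Proposal E 6. Proposal A and Proposal C advance.
Runoff: Proposal A is ranked above Proposal C on 18 ballots, Proposal C above Proposal A on 25.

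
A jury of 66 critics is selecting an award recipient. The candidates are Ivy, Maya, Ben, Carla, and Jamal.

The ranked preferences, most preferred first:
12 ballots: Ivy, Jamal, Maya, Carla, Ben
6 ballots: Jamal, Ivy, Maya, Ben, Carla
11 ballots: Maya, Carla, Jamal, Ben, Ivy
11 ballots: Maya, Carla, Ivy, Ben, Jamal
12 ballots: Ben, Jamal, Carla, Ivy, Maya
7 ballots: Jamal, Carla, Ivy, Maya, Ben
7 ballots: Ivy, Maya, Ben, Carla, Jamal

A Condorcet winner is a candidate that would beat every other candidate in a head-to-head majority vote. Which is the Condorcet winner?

Jamal

Jamal vs Ivy: 36–30
Jamal vs Maya: 37–29
Jamal vs Ben: 36–30
Jamal vs Carla: 37–29
Jamal beats every other candidate.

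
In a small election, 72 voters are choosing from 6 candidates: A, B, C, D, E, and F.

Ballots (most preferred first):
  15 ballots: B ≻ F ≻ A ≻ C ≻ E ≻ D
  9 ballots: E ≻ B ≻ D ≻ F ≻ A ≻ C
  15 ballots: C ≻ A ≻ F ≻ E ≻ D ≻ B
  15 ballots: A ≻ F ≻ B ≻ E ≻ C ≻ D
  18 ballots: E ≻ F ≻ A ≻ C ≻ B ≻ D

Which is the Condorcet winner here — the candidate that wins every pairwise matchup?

F

F vs A: 42–30
F vs B: 48–24
F vs C: 57–15
F vs D: 63–9
F vs E: 45–27
F beats every other candidate.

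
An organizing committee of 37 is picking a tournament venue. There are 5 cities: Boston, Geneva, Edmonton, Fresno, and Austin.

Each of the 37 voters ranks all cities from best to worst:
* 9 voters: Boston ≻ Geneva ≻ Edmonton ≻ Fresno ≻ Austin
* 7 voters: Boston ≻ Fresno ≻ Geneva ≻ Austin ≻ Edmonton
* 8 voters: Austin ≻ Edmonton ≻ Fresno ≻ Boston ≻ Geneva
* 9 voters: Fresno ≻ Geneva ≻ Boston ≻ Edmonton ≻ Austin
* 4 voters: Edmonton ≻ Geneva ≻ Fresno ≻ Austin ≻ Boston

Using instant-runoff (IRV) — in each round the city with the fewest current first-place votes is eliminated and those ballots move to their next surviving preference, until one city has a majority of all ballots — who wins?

Fresno

Round 1: Boston 16, Geneva 0, Edmonton 4, Fresno 9, Austin 8. Geneva eliminated.
Round 2: Boston 16, Edmonton 4, Fresno 9, Austin 8. Edmonton eliminated.
Round 3: Boston 16, Fresno 13, Austin 8. Austin eliminated.
Round 4: Boston 16, Fresno 21. Fresno has a majority (≥19).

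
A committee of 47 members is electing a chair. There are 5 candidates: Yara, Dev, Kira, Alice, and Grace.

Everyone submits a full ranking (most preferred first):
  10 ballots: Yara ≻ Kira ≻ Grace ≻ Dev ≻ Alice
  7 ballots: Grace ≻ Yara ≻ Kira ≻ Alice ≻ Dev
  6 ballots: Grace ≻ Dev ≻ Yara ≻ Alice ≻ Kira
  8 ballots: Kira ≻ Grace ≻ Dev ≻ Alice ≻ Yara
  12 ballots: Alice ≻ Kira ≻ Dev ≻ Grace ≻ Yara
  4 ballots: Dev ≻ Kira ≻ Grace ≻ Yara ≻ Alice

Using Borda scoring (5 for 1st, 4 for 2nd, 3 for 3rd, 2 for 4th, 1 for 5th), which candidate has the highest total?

Kira

Yara: 10×5 + 7×4 + 6×3 + 8×1 + 12×1 + 4×2 = 124
Dev: 10×2 + 7×1 + 6×4 + 8×3 + 12×3 + 4×5 = 131
Kira: 10×4 + 7×3 + 6×1 + 8×5 + 12×4 + 4×4 = 171
Alice: 10×1 + 7×2 + 6×2 + 8×2 + 12×5 + 4×1 = 116
Grace: 10×3 + 7×5 + 6×5 + 8×4 + 12×2 + 4×3 = 163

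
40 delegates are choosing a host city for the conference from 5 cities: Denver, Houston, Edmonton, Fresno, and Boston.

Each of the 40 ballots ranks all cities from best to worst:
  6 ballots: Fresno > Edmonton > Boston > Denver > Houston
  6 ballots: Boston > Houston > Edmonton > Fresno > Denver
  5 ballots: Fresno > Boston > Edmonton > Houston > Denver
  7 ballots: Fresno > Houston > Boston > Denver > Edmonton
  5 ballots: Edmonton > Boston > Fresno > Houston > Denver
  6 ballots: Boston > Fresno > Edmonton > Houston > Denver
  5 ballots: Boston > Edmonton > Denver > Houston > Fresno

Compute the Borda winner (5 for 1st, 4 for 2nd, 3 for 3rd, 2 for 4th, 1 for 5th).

Boston

Denver: 6×2 + 6×1 + 5×1 + 7×2 + 5×1 + 6×1 + 5×3 = 63
Houston: 6×1 + 6×4 + 5×2 + 7×4 + 5×2 + 6×2 + 5×2 = 100
Edmonton: 6×4 + 6×3 + 5×3 + 7×1 + 5×5 + 6×3 + 5×4 = 127
Fresno: 6×5 + 6×2 + 5×5 + 7×5 + 5×3 + 6×4 + 5×1 = 146
Boston: 6×3 + 6×5 + 5×4 + 7×3 + 5×4 + 6×5 + 5×5 = 164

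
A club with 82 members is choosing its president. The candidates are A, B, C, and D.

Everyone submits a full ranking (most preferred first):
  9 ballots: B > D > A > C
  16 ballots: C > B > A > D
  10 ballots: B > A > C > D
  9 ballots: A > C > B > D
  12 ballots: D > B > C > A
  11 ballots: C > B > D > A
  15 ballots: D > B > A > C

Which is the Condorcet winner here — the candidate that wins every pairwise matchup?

B

B vs A: 73–9
B vs C: 46–36
B vs D: 55–27
B beats every other candidate.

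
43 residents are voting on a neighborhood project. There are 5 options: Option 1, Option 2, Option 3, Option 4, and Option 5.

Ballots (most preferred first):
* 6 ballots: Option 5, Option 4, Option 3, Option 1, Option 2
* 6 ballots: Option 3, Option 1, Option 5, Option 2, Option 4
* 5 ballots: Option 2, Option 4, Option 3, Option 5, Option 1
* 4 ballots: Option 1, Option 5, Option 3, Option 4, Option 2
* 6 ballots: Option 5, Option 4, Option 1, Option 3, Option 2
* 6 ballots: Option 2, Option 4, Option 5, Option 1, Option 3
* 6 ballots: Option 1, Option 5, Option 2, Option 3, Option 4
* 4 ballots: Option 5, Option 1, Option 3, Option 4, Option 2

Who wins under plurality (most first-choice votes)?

Option 5

First-place votes: Option 1 10, Option 2 11, Option 3 6, Option 4 0, Option 5 16.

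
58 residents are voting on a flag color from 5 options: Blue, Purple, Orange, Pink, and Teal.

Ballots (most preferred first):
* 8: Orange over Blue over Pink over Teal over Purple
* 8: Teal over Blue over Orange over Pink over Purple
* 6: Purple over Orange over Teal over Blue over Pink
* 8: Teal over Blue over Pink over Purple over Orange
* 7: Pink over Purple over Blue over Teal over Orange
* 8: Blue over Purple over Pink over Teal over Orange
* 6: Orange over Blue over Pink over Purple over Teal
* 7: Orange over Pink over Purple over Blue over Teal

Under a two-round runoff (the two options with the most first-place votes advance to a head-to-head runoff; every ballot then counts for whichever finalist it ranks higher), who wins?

Round 1 first-place votes: Blue 8, Purple 6, Orange 21, Pink 7, Teal 16. Orange and Teal advance.
Runoff: Orange is ranked above Teal on 27 ballots, Teal above Orange on 31.

Teal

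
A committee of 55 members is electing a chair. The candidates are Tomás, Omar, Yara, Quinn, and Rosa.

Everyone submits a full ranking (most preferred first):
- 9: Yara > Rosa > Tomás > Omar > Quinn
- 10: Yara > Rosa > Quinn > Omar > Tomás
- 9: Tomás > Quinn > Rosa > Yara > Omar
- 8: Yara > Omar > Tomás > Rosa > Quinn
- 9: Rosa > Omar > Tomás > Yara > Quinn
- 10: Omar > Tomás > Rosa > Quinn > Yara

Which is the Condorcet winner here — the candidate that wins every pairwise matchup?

Rosa

Rosa vs Tomás: 28–27
Rosa vs Omar: 37–18
Rosa vs Yara: 28–27
Rosa vs Quinn: 46–9
Rosa beats every other candidate.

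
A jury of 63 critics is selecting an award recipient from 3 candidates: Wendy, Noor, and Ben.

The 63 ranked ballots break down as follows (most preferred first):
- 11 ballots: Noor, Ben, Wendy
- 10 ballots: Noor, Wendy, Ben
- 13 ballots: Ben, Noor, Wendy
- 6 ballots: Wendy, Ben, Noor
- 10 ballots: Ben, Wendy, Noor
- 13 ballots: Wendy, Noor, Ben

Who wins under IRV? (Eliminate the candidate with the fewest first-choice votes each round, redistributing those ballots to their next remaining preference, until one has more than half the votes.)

Noor

Round 1: Wendy 19, Noor 21, Ben 23. Wendy eliminated.
Round 2: Noor 34, Ben 29. Noor has a majority (≥32).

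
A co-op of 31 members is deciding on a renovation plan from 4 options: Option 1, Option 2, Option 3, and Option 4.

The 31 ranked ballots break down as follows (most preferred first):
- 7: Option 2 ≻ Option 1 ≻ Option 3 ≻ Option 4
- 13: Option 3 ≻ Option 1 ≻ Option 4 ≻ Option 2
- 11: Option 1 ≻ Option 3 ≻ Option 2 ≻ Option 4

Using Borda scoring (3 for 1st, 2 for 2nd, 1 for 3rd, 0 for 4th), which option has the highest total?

Option 1

Option 1: 7×2 + 13×2 + 11×3 = 73
Option 2: 7×3 + 13×0 + 11×1 = 32
Option 3: 7×1 + 13×3 + 11×2 = 68
Option 4: 7×0 + 13×1 + 11×0 = 13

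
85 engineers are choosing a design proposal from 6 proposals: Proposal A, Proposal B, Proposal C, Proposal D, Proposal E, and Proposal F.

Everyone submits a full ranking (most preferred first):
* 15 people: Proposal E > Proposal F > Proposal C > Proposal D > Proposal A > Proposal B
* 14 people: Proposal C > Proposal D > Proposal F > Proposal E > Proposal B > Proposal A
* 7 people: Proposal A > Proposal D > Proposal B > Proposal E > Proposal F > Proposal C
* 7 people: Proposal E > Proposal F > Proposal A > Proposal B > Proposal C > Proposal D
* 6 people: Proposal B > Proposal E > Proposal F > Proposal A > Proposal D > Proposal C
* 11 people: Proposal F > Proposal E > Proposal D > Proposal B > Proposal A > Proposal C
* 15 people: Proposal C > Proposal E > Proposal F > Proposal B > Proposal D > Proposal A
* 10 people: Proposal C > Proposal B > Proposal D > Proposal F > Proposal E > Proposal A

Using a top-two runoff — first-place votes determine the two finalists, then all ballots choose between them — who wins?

Round 1 first-place votes: Proposal A 7, Proposal B 6, Proposal C 39, Proposal D 0, Proposal E 22, Proposal F 11. Proposal C and Proposal E advance.
Runoff: Proposal C is ranked above Proposal E on 39 ballots, Proposal E above Proposal C on 46.

Proposal E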